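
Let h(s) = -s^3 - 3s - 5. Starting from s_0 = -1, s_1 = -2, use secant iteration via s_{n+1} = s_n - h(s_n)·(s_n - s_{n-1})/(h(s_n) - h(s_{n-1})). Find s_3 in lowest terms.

-394/347

h(-1) = -1, h(-2) = 9. s_2 = (-2) - 9·((-2) - (-1))/(9 - (-1)) = -11/10.
h(-2) = 9, h(-11/10) = -369/1000. s_3 = (-11/10) - (-369/1000)·((-11/10) - (-2))/((-369/1000) - 9) = -394/347.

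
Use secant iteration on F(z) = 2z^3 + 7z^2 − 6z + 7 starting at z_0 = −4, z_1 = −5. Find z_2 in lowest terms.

F(−4) = 15, F(−5) = −38. z_2 = (−5) − (−38)·((−5) − (−4))/((−38) − 15) = −227/53.

−227/53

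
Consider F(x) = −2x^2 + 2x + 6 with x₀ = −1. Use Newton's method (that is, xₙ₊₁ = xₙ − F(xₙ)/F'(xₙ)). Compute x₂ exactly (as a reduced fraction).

F'(x) = −4x + 2.
F(−1) = 2, F'(−1) = 6, so x₁ = (−1) − 2/6 = −4/3.
F(−4/3) = −2/9, F'(−4/3) = 22/3, so x₂ = (−4/3) − (−2/9)/(22/3) = −43/33.

−43/33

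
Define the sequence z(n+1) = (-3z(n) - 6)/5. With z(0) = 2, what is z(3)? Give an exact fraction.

-168/125

z(1) = (-3·2 - 6)/5 = -12/5.
z(2) = (-3·(-12/5) - 6)/5 = 6/25.
z(3) = (-3·(6/25) - 6)/5 = -168/125.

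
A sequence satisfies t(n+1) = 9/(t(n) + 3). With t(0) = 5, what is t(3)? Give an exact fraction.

t(1) = 9/(5 + 3) = 9/8.
t(2) = 9/(9/8 + 3) = 24/11.
t(3) = 9/(24/11 + 3) = 33/19.

33/19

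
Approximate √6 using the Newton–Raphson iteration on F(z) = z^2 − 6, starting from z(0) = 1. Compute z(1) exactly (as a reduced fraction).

F'(z) = 2z.
F(1) = −5, F'(1) = 2, so z(1) = 1 − (−5)/2 = 7/2.

7/2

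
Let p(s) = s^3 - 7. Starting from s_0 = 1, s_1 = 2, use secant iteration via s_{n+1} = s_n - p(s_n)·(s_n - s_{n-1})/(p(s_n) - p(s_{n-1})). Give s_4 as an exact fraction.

p(1) = -6, p(2) = 1. s_2 = 2 - 1·(2 - 1)/(1 - (-6)) = 13/7.
p(2) = 1, p(13/7) = -204/343. s_3 = (13/7) - (-204/343)·((13/7) - 2)/((-204/343) - 1) = 1045/547.
p(13/7) = -204/343, p(1045/547) = -4505136/163667323. s_4 = (1045/547) - (-4505136/163667323)·((1045/547) - (13/7))/((-4505136/163667323) - (-204/343)) = 99535299/52030837.

99535299/52030837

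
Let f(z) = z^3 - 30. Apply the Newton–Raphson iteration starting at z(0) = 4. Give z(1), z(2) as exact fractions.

z(1) = 79/24, z(2) = 700399/224676

f'(z) = 3z^2.
f(4) = 34, f'(4) = 48, so z(1) = 4 - 34/48 = 79/24.
f(79/24) = 78319/13824, f'(79/24) = 6241/192, so z(2) = (79/24) - (78319/13824)/(6241/192) = 700399/224676.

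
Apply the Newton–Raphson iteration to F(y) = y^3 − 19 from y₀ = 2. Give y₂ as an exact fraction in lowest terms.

59291/22050

F'(y) = 3y^2.
F(2) = −11, F'(2) = 12, so y₁ = 2 − (−11)/12 = 35/12.
F(35/12) = 10043/1728, F'(35/12) = 1225/48, so y₂ = (35/12) − (10043/1728)/(1225/48) = 59291/22050.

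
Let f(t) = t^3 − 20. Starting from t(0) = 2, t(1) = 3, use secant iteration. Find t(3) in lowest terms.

23270/8599

f(2) = −12, f(3) = 7. t(2) = 3 − 7·(3 − 2)/(7 − (−12)) = 50/19.
f(3) = 7, f(50/19) = −12180/6859. t(3) = (50/19) − (−12180/6859)·((50/19) − 3)/((−12180/6859) − 7) = 23270/8599.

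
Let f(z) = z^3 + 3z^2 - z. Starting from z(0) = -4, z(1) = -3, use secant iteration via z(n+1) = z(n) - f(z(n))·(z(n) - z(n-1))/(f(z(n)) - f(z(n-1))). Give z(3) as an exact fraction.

-256/77

f(-4) = -12, f(-3) = 3. z(2) = (-3) - 3·((-3) - (-4))/(3 - (-12)) = -16/5.
f(-3) = 3, f(-16/5) = 144/125. z(3) = (-16/5) - (144/125)·((-16/5) - (-3))/((144/125) - 3) = -256/77.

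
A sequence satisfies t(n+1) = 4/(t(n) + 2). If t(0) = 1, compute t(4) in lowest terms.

16/13

t(1) = 4/(1 + 2) = 4/3.
t(2) = 4/(4/3 + 2) = 6/5.
t(3) = 4/(6/5 + 2) = 5/4.
t(4) = 4/(5/4 + 2) = 16/13.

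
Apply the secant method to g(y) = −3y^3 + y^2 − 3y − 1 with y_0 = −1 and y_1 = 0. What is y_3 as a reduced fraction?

−49/157

g(−1) = 6, g(0) = −1. y_2 = 0 − (−1)·(0 − (−1))/((−1) − 6) = −1/7.
g(0) = −1, g(−1/7) = −186/343. y_3 = (−1/7) − (−186/343)·((−1/7) − 0)/((−186/343) − (−1)) = −49/157.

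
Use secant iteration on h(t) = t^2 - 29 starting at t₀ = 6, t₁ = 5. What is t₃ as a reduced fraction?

h(6) = 7, h(5) = -4. t₂ = 5 - (-4)·(5 - 6)/((-4) - 7) = 59/11.
h(5) = -4, h(59/11) = -28/121. t₃ = (59/11) - (-28/121)·((59/11) - 5)/((-28/121) - (-4)) = 307/57.

307/57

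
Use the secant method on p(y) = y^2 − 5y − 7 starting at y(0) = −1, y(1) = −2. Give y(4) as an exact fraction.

−4306/3777

p(−1) = −1, p(−2) = 7. y(2) = (−2) − 7·((−2) − (−1))/(7 − (−1)) = −9/8.
p(−2) = 7, p(−9/8) = −7/64. y(3) = (−9/8) − (−7/64)·((−9/8) − (−2))/((−7/64) − 7) = −74/65.
p(−9/8) = −7/64, p(−74/65) = −49/4225. y(4) = (−74/65) − (−49/4225)·((−74/65) − (−9/8))/((−49/4225) − (−7/64)) = −4306/3777.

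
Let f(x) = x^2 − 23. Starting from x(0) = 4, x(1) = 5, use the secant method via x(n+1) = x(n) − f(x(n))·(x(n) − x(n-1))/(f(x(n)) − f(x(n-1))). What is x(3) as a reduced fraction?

f(4) = −7, f(5) = 2. x(2) = 5 − 2·(5 − 4)/(2 − (−7)) = 43/9.
f(5) = 2, f(43/9) = −14/81. x(3) = (43/9) − (−14/81)·((43/9) − 5)/((−14/81) − 2) = 211/44.

211/44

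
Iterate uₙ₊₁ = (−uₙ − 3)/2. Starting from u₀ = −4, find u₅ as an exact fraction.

u₁ = (−(−4) − 3)/2 = 1/2.
u₂ = (−(1/2) − 3)/2 = −7/4.
u₃ = (−(−7/4) − 3)/2 = −5/8.
u₄ = (−(−5/8) − 3)/2 = −19/16.
u₅ = (−(−19/16) − 3)/2 = −29/32.

−29/32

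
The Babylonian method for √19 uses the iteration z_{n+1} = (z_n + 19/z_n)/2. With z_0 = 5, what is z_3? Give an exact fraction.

1839281/421960

z_1 = (5 + 19/5)/2 = 22/5.
z_2 = (22/5 + 19/(22/5))/2 = 959/220.
z_3 = (959/220 + 19/(959/220))/2 = 1839281/421960.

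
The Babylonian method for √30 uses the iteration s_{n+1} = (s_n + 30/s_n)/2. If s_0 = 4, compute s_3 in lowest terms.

2033761/371312

s_1 = (4 + 30/4)/2 = 23/4.
s_2 = (23/4 + 30/(23/4))/2 = 1009/184.
s_3 = (1009/184 + 30/(1009/184))/2 = 2033761/371312.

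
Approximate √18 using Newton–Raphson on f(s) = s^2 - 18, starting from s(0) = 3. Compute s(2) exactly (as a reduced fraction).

17/4

f'(s) = 2s.
f(3) = -9, f'(3) = 6, so s(1) = 3 - (-9)/6 = 9/2.
f(9/2) = 9/4, f'(9/2) = 9, so s(2) = (9/2) - (9/4)/9 = 17/4.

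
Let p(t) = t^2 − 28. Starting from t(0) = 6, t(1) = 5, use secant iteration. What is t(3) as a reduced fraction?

p(6) = 8, p(5) = −3. t(2) = 5 − (−3)·(5 − 6)/((−3) − 8) = 58/11.
p(5) = −3, p(58/11) = −24/121. t(3) = (58/11) − (−24/121)·((58/11) − 5)/((−24/121) − (−3)) = 598/113.

598/113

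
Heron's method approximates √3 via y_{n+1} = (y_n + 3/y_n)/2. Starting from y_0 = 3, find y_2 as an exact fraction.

7/4

y_1 = (3 + 3/3)/2 = 2.
y_2 = (2 + 3/2)/2 = 7/4.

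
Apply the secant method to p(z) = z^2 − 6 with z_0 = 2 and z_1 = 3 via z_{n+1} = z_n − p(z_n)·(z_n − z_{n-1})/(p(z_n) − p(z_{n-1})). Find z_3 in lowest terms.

22/9

p(2) = −2, p(3) = 3. z_2 = 3 − 3·(3 − 2)/(3 − (−2)) = 12/5.
p(3) = 3, p(12/5) = −6/25. z_3 = (12/5) − (−6/25)·((12/5) − 3)/((−6/25) − 3) = 22/9.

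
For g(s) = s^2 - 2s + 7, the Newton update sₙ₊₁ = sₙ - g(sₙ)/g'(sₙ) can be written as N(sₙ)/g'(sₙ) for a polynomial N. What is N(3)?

2

g'(s) = 2s - 2.
N(s) = s·g'(s) - g(s) = s·(2s - 2) - (s^2 - 2s + 7) = s^2 - 7.
N(3) = 2.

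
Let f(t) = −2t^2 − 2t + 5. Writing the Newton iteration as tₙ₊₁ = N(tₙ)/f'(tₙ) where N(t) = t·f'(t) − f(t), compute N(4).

f'(t) = −4t − 2.
N(t) = t·f'(t) − f(t) = t·(−4t − 2) − (−2t^2 − 2t + 5) = −2t^2 − 5.
N(4) = −37.

−37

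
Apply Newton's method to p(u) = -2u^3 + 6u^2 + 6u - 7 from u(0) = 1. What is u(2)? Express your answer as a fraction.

p'(u) = -6u^2 + 12u + 6.
p(1) = 3, p'(1) = 12, so u(1) = 1 - 3/12 = 3/4.
p(3/4) = 1/32, p'(3/4) = 93/8, so u(2) = (3/4) - (1/32)/(93/8) = 139/186.

139/186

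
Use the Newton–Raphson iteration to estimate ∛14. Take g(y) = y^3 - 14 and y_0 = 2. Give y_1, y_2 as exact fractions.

y_1 = 5/2, y_2 = 181/75

g'(y) = 3y^2.
g(2) = -6, g'(2) = 12, so y_1 = 2 - (-6)/12 = 5/2.
g(5/2) = 13/8, g'(5/2) = 75/4, so y_2 = (5/2) - (13/8)/(75/4) = 181/75.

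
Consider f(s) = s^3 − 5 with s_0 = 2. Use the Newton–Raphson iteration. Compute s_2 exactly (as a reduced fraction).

f'(s) = 3s^2.
f(2) = 3, f'(2) = 12, so s_1 = 2 − 3/12 = 7/4.
f(7/4) = 23/64, f'(7/4) = 147/16, so s_2 = (7/4) − (23/64)/(147/16) = 503/294.

503/294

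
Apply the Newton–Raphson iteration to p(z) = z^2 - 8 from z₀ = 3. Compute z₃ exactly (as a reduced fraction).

p'(z) = 2z.
p(3) = 1, p'(3) = 6, so z₁ = 3 - 1/6 = 17/6.
p(17/6) = 1/36, p'(17/6) = 17/3, so z₂ = (17/6) - (1/36)/(17/3) = 577/204.
p(577/204) = 1/41616, p'(577/204) = 577/102, so z₃ = (577/204) - (1/41616)/(577/102) = 665857/235416.

665857/235416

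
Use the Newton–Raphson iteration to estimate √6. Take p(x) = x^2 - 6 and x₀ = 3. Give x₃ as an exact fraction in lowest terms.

4801/1960

p'(x) = 2x.
p(3) = 3, p'(3) = 6, so x₁ = 3 - 3/6 = 5/2.
p(5/2) = 1/4, p'(5/2) = 5, so x₂ = (5/2) - (1/4)/5 = 49/20.
p(49/20) = 1/400, p'(49/20) = 49/10, so x₃ = (49/20) - (1/400)/(49/10) = 4801/1960.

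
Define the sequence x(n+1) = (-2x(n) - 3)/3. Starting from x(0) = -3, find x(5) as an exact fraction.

x(1) = (-2·(-3) - 3)/3 = 1.
x(2) = (-2·1 - 3)/3 = -5/3.
x(3) = (-2·(-5/3) - 3)/3 = 1/9.
x(4) = (-2·(1/9) - 3)/3 = -29/27.
x(5) = (-2·(-29/27) - 3)/3 = -23/81.

-23/81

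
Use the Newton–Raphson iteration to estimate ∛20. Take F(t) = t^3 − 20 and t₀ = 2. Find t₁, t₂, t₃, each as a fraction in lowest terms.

t₁ = 3, t₂ = 74/27, t₃ = 301027/110889

F'(t) = 3t^2.
F(2) = −12, F'(2) = 12, so t₁ = 2 − (−12)/12 = 3.
F(3) = 7, F'(3) = 27, so t₂ = 3 − 7/27 = 74/27.
F(74/27) = 11564/19683, F'(74/27) = 5476/243, so t₃ = (74/27) − (11564/19683)/(5476/243) = 301027/110889.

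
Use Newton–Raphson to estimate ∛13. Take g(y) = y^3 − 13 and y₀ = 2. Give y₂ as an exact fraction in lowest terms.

g'(y) = 3y^2.
g(2) = −5, g'(2) = 12, so y₁ = 2 − (−5)/12 = 29/12.
g(29/12) = 1925/1728, g'(29/12) = 841/48, so y₂ = (29/12) − (1925/1728)/(841/48) = 35621/15138.

35621/15138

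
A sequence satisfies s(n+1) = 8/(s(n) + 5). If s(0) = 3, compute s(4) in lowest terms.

s(1) = 8/(3 + 5) = 1.
s(2) = 8/(1 + 5) = 4/3.
s(3) = 8/(4/3 + 5) = 24/19.
s(4) = 8/(24/19 + 5) = 152/119.

152/119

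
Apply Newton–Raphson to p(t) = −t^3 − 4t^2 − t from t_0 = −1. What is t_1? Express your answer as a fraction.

p'(t) = −3t^2 − 8t − 1.
p(−1) = −2, p'(−1) = 4, so t_1 = (−1) − (−2)/4 = −1/2.

−1/2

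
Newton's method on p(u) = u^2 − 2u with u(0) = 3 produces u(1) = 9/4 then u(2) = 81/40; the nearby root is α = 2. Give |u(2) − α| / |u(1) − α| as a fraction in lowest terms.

u(1) − α = 9/4 − 2 = 1/4, so |u(1) − α| = 1/4.
u(2) − α = 81/40 − 2 = 1/40, so |u(2) − α| = 1/40.
Ratio = (1/40) / (1/4) = 1/10.

1/10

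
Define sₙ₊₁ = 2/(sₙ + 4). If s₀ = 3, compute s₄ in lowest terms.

67/149

s₁ = 2/(3 + 4) = 2/7.
s₂ = 2/(2/7 + 4) = 7/15.
s₃ = 2/(7/15 + 4) = 30/67.
s₄ = 2/(30/67 + 4) = 67/149.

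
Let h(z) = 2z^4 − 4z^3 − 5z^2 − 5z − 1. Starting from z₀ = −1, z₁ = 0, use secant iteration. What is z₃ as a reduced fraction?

−108/463

h(−1) = 5, h(0) = −1. z₂ = 0 − (−1)·(0 − (−1))/((−1) − 5) = −1/6.
h(0) = −1, h(−1/6) = −185/648. z₃ = (−1/6) − (−185/648)·((−1/6) − 0)/((−185/648) − (−1)) = −108/463.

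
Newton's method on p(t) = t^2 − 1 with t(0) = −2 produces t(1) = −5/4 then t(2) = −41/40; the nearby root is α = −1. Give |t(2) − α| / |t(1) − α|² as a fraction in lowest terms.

2/5

t(1) − α = −5/4 − (−1) = −5/4 + 1 = −1/4, so |t(1) − α| = 1/4.
t(2) − α = −41/40 − (−1) = −41/40 + 1 = −1/40, so |t(2) − α| = 1/40.
|t(1) − α|² = 1/16.
Ratio = (1/40) / (1/16) = 2/5.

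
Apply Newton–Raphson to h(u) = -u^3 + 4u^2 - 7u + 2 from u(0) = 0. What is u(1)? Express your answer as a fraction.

h'(u) = -3u^2 + 8u - 7.
h(0) = 2, h'(0) = -7, so u(1) = 0 - 2/(-7) = 2/7.

2/7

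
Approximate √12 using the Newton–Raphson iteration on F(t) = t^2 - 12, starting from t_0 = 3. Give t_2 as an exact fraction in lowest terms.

97/28

F'(t) = 2t.
F(3) = -3, F'(3) = 6, so t_1 = 3 - (-3)/6 = 7/2.
F(7/2) = 1/4, F'(7/2) = 7, so t_2 = (7/2) - (1/4)/7 = 97/28.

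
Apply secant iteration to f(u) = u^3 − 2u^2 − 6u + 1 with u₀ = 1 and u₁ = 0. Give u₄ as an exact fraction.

4796953/30185707

f(1) = −6, f(0) = 1. u₂ = 0 − 1·(0 − 1)/(1 − (−6)) = 1/7.
f(0) = 1, f(1/7) = 36/343. u₃ = (1/7) − (36/343)·((1/7) − 0)/((36/343) − 1) = 49/307.
f(1/7) = 36/343, f(49/307) = −131328/28934443. u₄ = (49/307) − (−131328/28934443)·((49/307) − (1/7))/((−131328/28934443) − (36/343)) = 4796953/30185707.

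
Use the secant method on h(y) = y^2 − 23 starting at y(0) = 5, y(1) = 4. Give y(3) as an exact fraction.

379/79

h(5) = 2, h(4) = −7. y(2) = 4 − (−7)·(4 − 5)/((−7) − 2) = 43/9.
h(4) = −7, h(43/9) = −14/81. y(3) = (43/9) − (−14/81)·((43/9) − 4)/((−14/81) − (−7)) = 379/79.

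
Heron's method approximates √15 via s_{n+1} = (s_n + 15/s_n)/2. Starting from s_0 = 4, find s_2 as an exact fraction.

1921/496

s_1 = (4 + 15/4)/2 = 31/8.
s_2 = (31/8 + 15/(31/8))/2 = 1921/496.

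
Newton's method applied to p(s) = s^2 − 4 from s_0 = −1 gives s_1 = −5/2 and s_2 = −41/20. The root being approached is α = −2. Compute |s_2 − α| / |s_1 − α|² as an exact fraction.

1/5

s_1 − α = −5/2 − (−2) = −5/2 + 2 = −1/2, so |s_1 − α| = 1/2.
s_2 − α = −41/20 − (−2) = −41/20 + 2 = −1/20, so |s_2 − α| = 1/20.
|s_1 − α|² = 1/4.
Ratio = (1/20) / (1/4) = 1/5.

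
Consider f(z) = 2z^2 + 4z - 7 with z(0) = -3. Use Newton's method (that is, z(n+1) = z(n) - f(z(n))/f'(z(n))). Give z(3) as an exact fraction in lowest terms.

-979745/313888

f'(z) = 4z + 4.
f(-3) = -1, f'(-3) = -8, so z(1) = (-3) - (-1)/(-8) = -25/8.
f(-25/8) = 1/32, f'(-25/8) = -17/2, so z(2) = (-25/8) - (1/32)/(-17/2) = -849/272.
f(-849/272) = 1/36992, f'(-849/272) = -577/68, so z(3) = (-849/272) - (1/36992)/(-577/68) = -979745/313888.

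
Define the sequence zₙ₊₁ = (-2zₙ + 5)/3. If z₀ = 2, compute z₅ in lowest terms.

211/243

z₁ = (-2·2 + 5)/3 = 1/3.
z₂ = (-2·(1/3) + 5)/3 = 13/9.
z₃ = (-2·(13/9) + 5)/3 = 19/27.
z₄ = (-2·(19/27) + 5)/3 = 97/81.
z₅ = (-2·(97/81) + 5)/3 = 211/243.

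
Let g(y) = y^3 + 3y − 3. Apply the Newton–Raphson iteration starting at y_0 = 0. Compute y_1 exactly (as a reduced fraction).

g'(y) = 3y^2 + 3.
g(0) = −3, g'(0) = 3, so y_1 = 0 − (−3)/3 = 1.

1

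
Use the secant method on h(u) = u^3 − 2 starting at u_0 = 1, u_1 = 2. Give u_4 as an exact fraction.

989312/782041

h(1) = −1, h(2) = 6. u_2 = 2 − 6·(2 − 1)/(6 − (−1)) = 8/7.
h(2) = 6, h(8/7) = −174/343. u_3 = (8/7) − (−174/343)·((8/7) − 2)/((−174/343) − 6) = 75/62.
h(8/7) = −174/343, h(75/62) = −54781/238328. u_4 = (75/62) − (−54781/238328)·((75/62) − (8/7))/((−54781/238328) − (−174/343)) = 989312/782041.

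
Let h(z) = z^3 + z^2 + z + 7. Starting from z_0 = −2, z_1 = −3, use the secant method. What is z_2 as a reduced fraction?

−31/15

h(−2) = 1, h(−3) = −14. z_2 = (−3) − (−14)·((−3) − (−2))/((−14) − 1) = −31/15.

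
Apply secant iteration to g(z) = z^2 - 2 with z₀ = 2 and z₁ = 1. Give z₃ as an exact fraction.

10/7

g(2) = 2, g(1) = -1. z₂ = 1 - (-1)·(1 - 2)/((-1) - 2) = 4/3.
g(1) = -1, g(4/3) = -2/9. z₃ = (4/3) - (-2/9)·((4/3) - 1)/((-2/9) - (-1)) = 10/7.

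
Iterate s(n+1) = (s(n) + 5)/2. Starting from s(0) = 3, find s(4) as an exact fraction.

s(1) = (3 + 5)/2 = 4.
s(2) = (4 + 5)/2 = 9/2.
s(3) = ((9/2) + 5)/2 = 19/4.
s(4) = ((19/4) + 5)/2 = 39/8.

39/8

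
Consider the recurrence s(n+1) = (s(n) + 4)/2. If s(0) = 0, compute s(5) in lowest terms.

31/8

s(1) = (0 + 4)/2 = 2.
s(2) = (2 + 4)/2 = 3.
s(3) = (3 + 4)/2 = 7/2.
s(4) = ((7/2) + 4)/2 = 15/4.
s(5) = ((15/4) + 4)/2 = 31/8.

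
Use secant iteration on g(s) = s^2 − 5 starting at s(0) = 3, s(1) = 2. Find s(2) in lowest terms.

g(3) = 4, g(2) = −1. s(2) = 2 − (−1)·(2 − 3)/((−1) − 4) = 11/5.

11/5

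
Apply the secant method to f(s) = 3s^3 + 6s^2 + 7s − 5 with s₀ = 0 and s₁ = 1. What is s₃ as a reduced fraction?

2075/4891

f(0) = −5, f(1) = 11. s₂ = 1 − 11·(1 − 0)/(11 − (−5)) = 5/16.
f(1) = 11, f(5/16) = −8745/4096. s₃ = (5/16) − (−8745/4096)·((5/16) − 1)/((−8745/4096) − 11) = 2075/4891.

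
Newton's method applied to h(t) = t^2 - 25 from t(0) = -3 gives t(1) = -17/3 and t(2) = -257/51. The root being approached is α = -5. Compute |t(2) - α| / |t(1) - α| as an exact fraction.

1/17

t(1) - α = -17/3 - (-5) = -17/3 + 5 = -2/3, so |t(1) - α| = 2/3.
t(2) - α = -257/51 - (-5) = -257/51 + 5 = -2/51, so |t(2) - α| = 2/51.
Ratio = (2/51) / (2/3) = 1/17.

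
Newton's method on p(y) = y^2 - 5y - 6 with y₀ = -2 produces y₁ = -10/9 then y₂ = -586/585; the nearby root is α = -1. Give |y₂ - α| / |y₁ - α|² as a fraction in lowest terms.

9/65

y₁ - α = -10/9 - (-1) = -10/9 + 1 = -1/9, so |y₁ - α| = 1/9.
y₂ - α = -586/585 - (-1) = -586/585 + 1 = -1/585, so |y₂ - α| = 1/585.
|y₁ - α|² = 1/81.
Ratio = (1/585) / (1/81) = 9/65.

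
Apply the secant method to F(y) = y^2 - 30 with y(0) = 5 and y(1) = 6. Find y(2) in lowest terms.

60/11

F(5) = -5, F(6) = 6. y(2) = 6 - 6·(6 - 5)/(6 - (-5)) = 60/11.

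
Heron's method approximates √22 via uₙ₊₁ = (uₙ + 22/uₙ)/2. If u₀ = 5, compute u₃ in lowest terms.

u₁ = (5 + 22/5)/2 = 47/10.
u₂ = (47/10 + 22/(47/10))/2 = 4409/940.
u₃ = (4409/940 + 22/(4409/940))/2 = 38878481/8288920.

38878481/8288920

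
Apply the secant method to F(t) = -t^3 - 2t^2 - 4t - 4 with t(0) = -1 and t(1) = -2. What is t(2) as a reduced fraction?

F(-1) = -1, F(-2) = 4. t(2) = (-2) - 4·((-2) - (-1))/(4 - (-1)) = -6/5.

-6/5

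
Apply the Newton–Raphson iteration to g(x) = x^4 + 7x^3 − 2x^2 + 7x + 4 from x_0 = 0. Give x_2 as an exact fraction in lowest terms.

−16676/36967

g'(x) = 4x^3 + 21x^2 − 4x + 7.
g(0) = 4, g'(0) = 7, so x_1 = 0 − 4/7 = −4/7.
g(−4/7) = −4448/2401, g'(−4/7) = 5281/343, so x_2 = (−4/7) − (−4448/2401)/(5281/343) = −16676/36967.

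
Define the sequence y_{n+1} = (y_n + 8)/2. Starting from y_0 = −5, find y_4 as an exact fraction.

115/16

y_1 = ((−5) + 8)/2 = 3/2.
y_2 = ((3/2) + 8)/2 = 19/4.
y_3 = ((19/4) + 8)/2 = 51/8.
y_4 = ((51/8) + 8)/2 = 115/16.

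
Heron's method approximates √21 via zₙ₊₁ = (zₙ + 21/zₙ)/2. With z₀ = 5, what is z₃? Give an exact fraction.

277727/60605

z₁ = (5 + 21/5)/2 = 23/5.
z₂ = (23/5 + 21/(23/5))/2 = 527/115.
z₃ = (527/115 + 21/(527/115))/2 = 277727/60605.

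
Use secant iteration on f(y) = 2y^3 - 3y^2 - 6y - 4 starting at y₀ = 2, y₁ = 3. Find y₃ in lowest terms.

4178/1489

f(2) = -12, f(3) = 5. y₂ = 3 - 5·(3 - 2)/(5 - (-12)) = 46/17.
f(3) = 5, f(46/17) = -12660/4913. y₃ = (46/17) - (-12660/4913)·((46/17) - 3)/((-12660/4913) - 5) = 4178/1489.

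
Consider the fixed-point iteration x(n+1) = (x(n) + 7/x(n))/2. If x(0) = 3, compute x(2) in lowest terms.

x(1) = (3 + 7/3)/2 = 8/3.
x(2) = (8/3 + 7/(8/3))/2 = 127/48.

127/48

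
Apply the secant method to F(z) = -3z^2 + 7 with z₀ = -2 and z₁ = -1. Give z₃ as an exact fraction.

F(-2) = -5, F(-1) = 4. z₂ = (-1) - 4·((-1) - (-2))/(4 - (-5)) = -13/9.
F(-1) = 4, F(-13/9) = 20/27. z₃ = (-13/9) - (20/27)·((-13/9) - (-1))/((20/27) - 4) = -17/11.

-17/11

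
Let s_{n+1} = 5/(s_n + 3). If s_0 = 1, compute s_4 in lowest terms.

355/298

s_1 = 5/(1 + 3) = 5/4.
s_2 = 5/(5/4 + 3) = 20/17.
s_3 = 5/(20/17 + 3) = 85/71.
s_4 = 5/(85/71 + 3) = 355/298.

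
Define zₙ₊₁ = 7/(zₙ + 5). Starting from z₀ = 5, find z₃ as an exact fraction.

z₁ = 7/(5 + 5) = 7/10.
z₂ = 7/(7/10 + 5) = 70/57.
z₃ = 7/(70/57 + 5) = 399/355.

399/355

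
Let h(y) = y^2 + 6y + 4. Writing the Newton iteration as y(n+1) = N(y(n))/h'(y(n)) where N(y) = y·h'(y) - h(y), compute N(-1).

h'(y) = 2y + 6.
N(y) = y·h'(y) - h(y) = y·(2y + 6) - (y^2 + 6y + 4) = y^2 - 4.
N(-1) = -3.

-3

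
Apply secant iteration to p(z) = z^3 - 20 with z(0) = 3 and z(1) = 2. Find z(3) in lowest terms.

1335/487

p(3) = 7, p(2) = -12. z(2) = 2 - (-12)·(2 - 3)/((-12) - 7) = 50/19.
p(2) = -12, p(50/19) = -12180/6859. z(3) = (50/19) - (-12180/6859)·((50/19) - 2)/((-12180/6859) - (-12)) = 1335/487.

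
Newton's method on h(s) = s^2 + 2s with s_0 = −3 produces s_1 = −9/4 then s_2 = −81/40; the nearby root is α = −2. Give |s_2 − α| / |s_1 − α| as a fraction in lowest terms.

1/10

s_1 − α = −9/4 − (−2) = −9/4 + 2 = −1/4, so |s_1 − α| = 1/4.
s_2 − α = −81/40 − (−2) = −81/40 + 2 = −1/40, so |s_2 − α| = 1/40.
Ratio = (1/40) / (1/4) = 1/10.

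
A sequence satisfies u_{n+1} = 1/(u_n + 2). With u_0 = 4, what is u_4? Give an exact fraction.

u_1 = 1/(4 + 2) = 1/6.
u_2 = 1/(1/6 + 2) = 6/13.
u_3 = 1/(6/13 + 2) = 13/32.
u_4 = 1/(13/32 + 2) = 32/77.

32/77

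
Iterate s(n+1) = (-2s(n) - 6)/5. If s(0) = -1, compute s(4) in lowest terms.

-538/625

s(1) = (-2·(-1) - 6)/5 = -4/5.
s(2) = (-2·(-4/5) - 6)/5 = -22/25.
s(3) = (-2·(-22/25) - 6)/5 = -106/125.
s(4) = (-2·(-106/125) - 6)/5 = -538/625.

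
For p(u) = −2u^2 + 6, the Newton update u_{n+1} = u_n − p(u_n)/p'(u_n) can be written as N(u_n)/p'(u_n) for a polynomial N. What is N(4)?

−38

p'(u) = −4u.
N(u) = u·p'(u) − p(u) = u·(−4u) − (−2u^2 + 6) = −2u^2 − 6.
N(4) = −38.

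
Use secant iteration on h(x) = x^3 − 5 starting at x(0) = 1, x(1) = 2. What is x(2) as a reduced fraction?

11/7

h(1) = −4, h(2) = 3. x(2) = 2 − 3·(2 − 1)/(3 − (−4)) = 11/7.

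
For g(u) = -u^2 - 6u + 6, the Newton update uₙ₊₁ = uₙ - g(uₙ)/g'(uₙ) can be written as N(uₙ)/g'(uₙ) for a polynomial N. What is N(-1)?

g'(u) = -2u - 6.
N(u) = u·g'(u) - g(u) = u·(-2u - 6) - (-u^2 - 6u + 6) = -u^2 - 6.
N(-1) = -7.

-7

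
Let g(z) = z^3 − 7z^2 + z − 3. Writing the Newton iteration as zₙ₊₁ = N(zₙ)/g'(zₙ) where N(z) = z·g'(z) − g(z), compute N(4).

g'(z) = 3z^2 − 14z + 1.
N(z) = z·g'(z) − g(z) = z·(3z^2 − 14z + 1) − (z^3 − 7z^2 + z − 3) = 2z^3 − 7z^2 + 3.
N(4) = 19.

19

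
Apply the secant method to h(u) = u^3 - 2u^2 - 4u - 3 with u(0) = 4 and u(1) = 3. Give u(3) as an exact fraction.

h(4) = 13, h(3) = -6. u(2) = 3 - (-6)·(3 - 4)/((-6) - 13) = 63/19.
h(3) = -6, h(63/19) = -12324/6859. u(3) = (63/19) - (-12324/6859)·((63/19) - 3)/((-12324/6859) - (-6)) = 16581/4805.

16581/4805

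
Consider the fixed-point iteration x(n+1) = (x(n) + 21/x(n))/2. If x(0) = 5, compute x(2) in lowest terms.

527/115

x(1) = (5 + 21/5)/2 = 23/5.
x(2) = (23/5 + 21/(23/5))/2 = 527/115.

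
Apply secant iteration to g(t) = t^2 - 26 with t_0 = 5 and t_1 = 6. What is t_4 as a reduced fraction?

34862/6837

g(5) = -1, g(6) = 10. t_2 = 6 - 10·(6 - 5)/(10 - (-1)) = 56/11.
g(6) = 10, g(56/11) = -10/121. t_3 = (56/11) - (-10/121)·((56/11) - 6)/((-10/121) - 10) = 311/61.
g(56/11) = -10/121, g(311/61) = -25/3721. t_4 = (311/61) - (-25/3721)·((311/61) - (56/11))/((-25/3721) - (-10/121)) = 34862/6837.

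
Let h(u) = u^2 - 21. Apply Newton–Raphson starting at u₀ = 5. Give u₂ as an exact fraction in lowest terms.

527/115

h'(u) = 2u.
h(5) = 4, h'(5) = 10, so u₁ = 5 - 4/10 = 23/5.
h(23/5) = 4/25, h'(23/5) = 46/5, so u₂ = (23/5) - (4/25)/(46/5) = 527/115.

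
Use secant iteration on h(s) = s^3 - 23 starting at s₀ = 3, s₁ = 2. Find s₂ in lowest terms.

53/19

h(3) = 4, h(2) = -15. s₂ = 2 - (-15)·(2 - 3)/((-15) - 4) = 53/19.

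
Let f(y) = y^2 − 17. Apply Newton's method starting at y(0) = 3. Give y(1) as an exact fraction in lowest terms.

13/3

f'(y) = 2y.
f(3) = −8, f'(3) = 6, so y(1) = 3 − (−8)/6 = 13/3.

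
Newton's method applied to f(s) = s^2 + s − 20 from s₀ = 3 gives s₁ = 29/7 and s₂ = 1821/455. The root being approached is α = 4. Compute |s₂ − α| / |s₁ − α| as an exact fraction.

s₁ − α = 29/7 − 4 = 1/7, so |s₁ − α| = 1/7.
s₂ − α = 1821/455 − 4 = 1/455, so |s₂ − α| = 1/455.
Ratio = (1/455) / (1/7) = 1/65.

1/65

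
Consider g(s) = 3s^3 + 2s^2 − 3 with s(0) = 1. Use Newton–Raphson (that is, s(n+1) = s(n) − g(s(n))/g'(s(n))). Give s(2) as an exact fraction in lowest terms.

g'(s) = 9s^2 + 4s.
g(1) = 2, g'(1) = 13, so s(1) = 1 − 2/13 = 11/13.
g(11/13) = 548/2197, g'(11/13) = 1661/169, so s(2) = (11/13) − (548/2197)/(1661/169) = 17723/21593.

17723/21593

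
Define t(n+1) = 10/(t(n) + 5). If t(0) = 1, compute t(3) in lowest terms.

20/13

t(1) = 10/(1 + 5) = 5/3.
t(2) = 10/(5/3 + 5) = 3/2.
t(3) = 10/(3/2 + 5) = 20/13.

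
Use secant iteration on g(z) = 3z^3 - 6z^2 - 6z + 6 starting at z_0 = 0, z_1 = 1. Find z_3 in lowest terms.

20/29

g(0) = 6, g(1) = -3. z_2 = 1 - (-3)·(1 - 0)/((-3) - 6) = 2/3.
g(1) = -3, g(2/3) = 2/9. z_3 = (2/3) - (2/9)·((2/3) - 1)/((2/9) - (-3)) = 20/29.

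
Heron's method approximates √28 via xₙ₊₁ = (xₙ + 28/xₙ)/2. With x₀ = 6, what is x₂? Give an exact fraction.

127/24

x₁ = (6 + 28/6)/2 = 16/3.
x₂ = (16/3 + 28/(16/3))/2 = 127/24.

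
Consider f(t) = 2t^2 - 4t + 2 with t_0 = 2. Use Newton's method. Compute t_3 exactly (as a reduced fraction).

9/8

f'(t) = 4t - 4.
f(2) = 2, f'(2) = 4, so t_1 = 2 - 2/4 = 3/2.
f(3/2) = 1/2, f'(3/2) = 2, so t_2 = (3/2) - (1/2)/2 = 5/4.
f(5/4) = 1/8, f'(5/4) = 1, so t_3 = (5/4) - (1/8)/1 = 9/8.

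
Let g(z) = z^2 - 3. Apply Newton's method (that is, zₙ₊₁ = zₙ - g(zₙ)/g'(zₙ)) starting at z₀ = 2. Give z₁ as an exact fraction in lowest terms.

g'(z) = 2z.
g(2) = 1, g'(2) = 4, so z₁ = 2 - 1/4 = 7/4.

7/4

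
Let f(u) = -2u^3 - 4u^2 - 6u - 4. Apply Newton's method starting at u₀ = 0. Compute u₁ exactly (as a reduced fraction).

f'(u) = -6u^2 - 8u - 6.
f(0) = -4, f'(0) = -6, so u₁ = 0 - (-4)/(-6) = -2/3.

-2/3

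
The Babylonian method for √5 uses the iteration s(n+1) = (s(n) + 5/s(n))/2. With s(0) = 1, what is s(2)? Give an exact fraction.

s(1) = (1 + 5/1)/2 = 3.
s(2) = (3 + 5/3)/2 = 7/3.

7/3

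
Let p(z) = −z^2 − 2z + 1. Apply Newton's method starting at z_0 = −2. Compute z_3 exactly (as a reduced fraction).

p'(z) = −2z − 2.
p(−2) = 1, p'(−2) = 2, so z_1 = (−2) − 1/2 = −5/2.
p(−5/2) = −1/4, p'(−5/2) = 3, so z_2 = (−5/2) − (−1/4)/3 = −29/12.
p(−29/12) = −1/144, p'(−29/12) = 17/6, so z_3 = (−29/12) − (−1/144)/(17/6) = −985/408.

−985/408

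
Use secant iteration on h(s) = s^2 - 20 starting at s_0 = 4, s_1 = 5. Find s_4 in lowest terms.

h(4) = -4, h(5) = 5. s_2 = 5 - 5·(5 - 4)/(5 - (-4)) = 40/9.
h(5) = 5, h(40/9) = -20/81. s_3 = (40/9) - (-20/81)·((40/9) - 5)/((-20/81) - 5) = 76/17.
h(40/9) = -20/81, h(76/17) = -4/289. s_4 = (76/17) - (-4/289)·((76/17) - (40/9))/((-4/289) - (-20/81)) = 1525/341.

1525/341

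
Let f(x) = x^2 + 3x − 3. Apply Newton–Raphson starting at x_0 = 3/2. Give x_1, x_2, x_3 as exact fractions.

f'(x) = 2x + 3.
f(3/2) = 15/4, f'(3/2) = 6, so x_1 = (3/2) − (15/4)/6 = 7/8.
f(7/8) = 25/64, f'(7/8) = 19/4, so x_2 = (7/8) − (25/64)/(19/4) = 241/304.
f(241/304) = 625/92416, f'(241/304) = 697/152, so x_3 = (241/304) − (625/92416)/(697/152) = 335329/423776.

x_1 = 7/8, x_2 = 241/304, x_3 = 335329/423776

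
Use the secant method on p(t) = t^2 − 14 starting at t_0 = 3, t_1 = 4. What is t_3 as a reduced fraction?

p(3) = −5, p(4) = 2. t_2 = 4 − 2·(4 − 3)/(2 − (−5)) = 26/7.
p(4) = 2, p(26/7) = −10/49. t_3 = (26/7) − (−10/49)·((26/7) − 4)/((−10/49) − 2) = 101/27.

101/27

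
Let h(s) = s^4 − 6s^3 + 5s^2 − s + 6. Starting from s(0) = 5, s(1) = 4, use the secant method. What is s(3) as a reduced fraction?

h(5) = 1, h(4) = −46. s(2) = 4 − (−46)·(4 − 5)/((−46) − 1) = 234/47.
h(4) = −46, h(234/47) = −5255868/4879681. s(3) = (234/47) − (−5255868/4879681)·((234/47) − 4)/((−5255868/4879681) − (−46)) = 23837550/4765423.

23837550/4765423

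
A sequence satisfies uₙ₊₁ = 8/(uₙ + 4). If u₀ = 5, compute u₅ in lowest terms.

168/115

u₁ = 8/(5 + 4) = 8/9.
u₂ = 8/(8/9 + 4) = 18/11.
u₃ = 8/(18/11 + 4) = 44/31.
u₄ = 8/(44/31 + 4) = 31/21.
u₅ = 8/(31/21 + 4) = 168/115.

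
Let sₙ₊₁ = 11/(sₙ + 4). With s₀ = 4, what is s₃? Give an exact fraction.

s₁ = 11/(4 + 4) = 11/8.
s₂ = 11/(11/8 + 4) = 88/43.
s₃ = 11/(88/43 + 4) = 473/260.

473/260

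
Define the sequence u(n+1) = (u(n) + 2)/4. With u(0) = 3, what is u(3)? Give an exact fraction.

45/64

u(1) = (3 + 2)/4 = 5/4.
u(2) = ((5/4) + 2)/4 = 13/16.
u(3) = ((13/16) + 2)/4 = 45/64.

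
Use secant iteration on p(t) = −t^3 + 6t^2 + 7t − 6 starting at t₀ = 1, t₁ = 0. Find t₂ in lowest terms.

p(1) = 6, p(0) = −6. t₂ = 0 − (−6)·(0 − 1)/((−6) − 6) = 1/2.

1/2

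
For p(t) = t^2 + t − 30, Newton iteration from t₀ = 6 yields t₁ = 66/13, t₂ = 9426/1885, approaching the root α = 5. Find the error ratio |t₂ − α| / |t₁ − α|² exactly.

13/145

t₁ − α = 66/13 − 5 = 1/13, so |t₁ − α| = 1/13.
t₂ − α = 9426/1885 − 5 = 1/1885, so |t₂ − α| = 1/1885.
|t₁ − α|² = 1/169.
Ratio = (1/1885) / (1/169) = 13/145.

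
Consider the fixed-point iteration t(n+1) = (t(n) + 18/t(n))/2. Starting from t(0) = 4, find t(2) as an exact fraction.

t(1) = (4 + 18/4)/2 = 17/4.
t(2) = (17/4 + 18/(17/4))/2 = 577/136.

577/136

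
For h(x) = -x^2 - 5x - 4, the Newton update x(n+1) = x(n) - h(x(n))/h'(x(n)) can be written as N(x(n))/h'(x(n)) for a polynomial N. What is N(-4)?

-12

h'(x) = -2x - 5.
N(x) = x·h'(x) - h(x) = x·(-2x - 5) - (-x^2 - 5x - 4) = -x^2 + 4.
N(-4) = -12.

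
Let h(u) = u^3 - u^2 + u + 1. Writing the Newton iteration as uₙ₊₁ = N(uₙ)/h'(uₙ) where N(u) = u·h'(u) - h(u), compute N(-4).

h'(u) = 3u^2 - 2u + 1.
N(u) = u·h'(u) - h(u) = u·(3u^2 - 2u + 1) - (u^3 - u^2 + u + 1) = 2u^3 - u^2 - 1.
N(-4) = -145.

-145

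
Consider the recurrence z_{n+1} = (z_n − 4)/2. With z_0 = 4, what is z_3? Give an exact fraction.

z_1 = (4 − 4)/2 = 0.
z_2 = (0 − 4)/2 = −2.
z_3 = ((−2) − 4)/2 = −3.

−3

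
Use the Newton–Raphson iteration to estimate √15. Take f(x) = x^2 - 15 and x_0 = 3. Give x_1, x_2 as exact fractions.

x_1 = 4, x_2 = 31/8

f'(x) = 2x.
f(3) = -6, f'(3) = 6, so x_1 = 3 - (-6)/6 = 4.
f(4) = 1, f'(4) = 8, so x_2 = 4 - 1/8 = 31/8.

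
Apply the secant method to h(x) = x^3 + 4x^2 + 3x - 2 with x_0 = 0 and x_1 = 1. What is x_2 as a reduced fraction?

1/4

h(0) = -2, h(1) = 6. x_2 = 1 - 6·(1 - 0)/(6 - (-2)) = 1/4.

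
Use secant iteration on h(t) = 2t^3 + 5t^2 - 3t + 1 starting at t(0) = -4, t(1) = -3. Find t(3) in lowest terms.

-42177/13843

h(-4) = -35, h(-3) = 1. t(2) = (-3) - 1·((-3) - (-4))/(1 - (-35)) = -109/36.
h(-3) = 1, h(-109/36) = 9485/23328. t(3) = (-109/36) - (9485/23328)·((-109/36) - (-3))/((9485/23328) - 1) = -42177/13843.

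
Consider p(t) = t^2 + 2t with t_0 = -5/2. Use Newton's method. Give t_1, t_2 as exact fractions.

p'(t) = 2t + 2.
p(-5/2) = 5/4, p'(-5/2) = -3, so t_1 = (-5/2) - (5/4)/(-3) = -25/12.
p(-25/12) = 25/144, p'(-25/12) = -13/6, so t_2 = (-25/12) - (25/144)/(-13/6) = -625/312.

t_1 = -25/12, t_2 = -625/312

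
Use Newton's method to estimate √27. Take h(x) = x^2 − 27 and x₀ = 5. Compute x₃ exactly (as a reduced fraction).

h'(x) = 2x.
h(5) = −2, h'(5) = 10, so x₁ = 5 − (−2)/10 = 26/5.
h(26/5) = 1/25, h'(26/5) = 52/5, so x₂ = (26/5) − (1/25)/(52/5) = 1351/260.
h(1351/260) = 1/67600, h'(1351/260) = 1351/130, so x₃ = (1351/260) − (1/67600)/(1351/130) = 3650401/702520.

3650401/702520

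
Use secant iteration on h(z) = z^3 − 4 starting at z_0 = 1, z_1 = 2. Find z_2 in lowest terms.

10/7

h(1) = −3, h(2) = 4. z_2 = 2 − 4·(2 − 1)/(4 − (−3)) = 10/7.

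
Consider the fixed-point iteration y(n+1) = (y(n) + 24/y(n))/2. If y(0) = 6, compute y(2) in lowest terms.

49/10

y(1) = (6 + 24/6)/2 = 5.
y(2) = (5 + 24/5)/2 = 49/10.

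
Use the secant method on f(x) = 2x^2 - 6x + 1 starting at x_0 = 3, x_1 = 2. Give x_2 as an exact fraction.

f(3) = 1, f(2) = -3. x_2 = 2 - (-3)·(2 - 3)/((-3) - 1) = 11/4.

11/4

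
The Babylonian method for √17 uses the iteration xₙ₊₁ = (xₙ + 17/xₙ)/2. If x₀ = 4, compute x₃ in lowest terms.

x₁ = (4 + 17/4)/2 = 33/8.
x₂ = (33/8 + 17/(33/8))/2 = 2177/528.
x₃ = (2177/528 + 17/(2177/528))/2 = 9478657/2298912.

9478657/2298912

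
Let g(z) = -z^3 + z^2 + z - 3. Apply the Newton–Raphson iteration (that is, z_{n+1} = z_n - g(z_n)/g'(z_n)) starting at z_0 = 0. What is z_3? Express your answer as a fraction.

g'(z) = -3z^2 + 2z + 1.
g(0) = -3, g'(0) = 1, so z_1 = 0 - (-3)/1 = 3.
g(3) = -18, g'(3) = -20, so z_2 = 3 - (-18)/(-20) = 21/10.
g(21/10) = -5751/1000, g'(21/10) = -803/100, so z_3 = (21/10) - (-5751/1000)/(-803/100) = 5556/4015.

5556/4015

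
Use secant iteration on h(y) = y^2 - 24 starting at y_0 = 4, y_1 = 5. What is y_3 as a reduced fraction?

h(4) = -8, h(5) = 1. y_2 = 5 - 1·(5 - 4)/(1 - (-8)) = 44/9.
h(5) = 1, h(44/9) = -8/81. y_3 = (44/9) - (-8/81)·((44/9) - 5)/((-8/81) - 1) = 436/89.

436/89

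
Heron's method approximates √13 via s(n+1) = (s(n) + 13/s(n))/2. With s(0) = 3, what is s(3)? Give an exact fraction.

s(1) = (3 + 13/3)/2 = 11/3.
s(2) = (11/3 + 13/(11/3))/2 = 119/33.
s(3) = (119/33 + 13/(119/33))/2 = 14159/3927.

14159/3927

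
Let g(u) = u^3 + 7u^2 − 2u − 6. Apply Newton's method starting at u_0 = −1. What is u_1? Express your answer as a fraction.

−11/13

g'(u) = 3u^2 + 14u − 2.
g(−1) = 2, g'(−1) = −13, so u_1 = (−1) − 2/(−13) = −11/13.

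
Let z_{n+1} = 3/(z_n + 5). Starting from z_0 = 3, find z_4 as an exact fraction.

717/1324

z_1 = 3/(3 + 5) = 3/8.
z_2 = 3/(3/8 + 5) = 24/43.
z_3 = 3/(24/43 + 5) = 129/239.
z_4 = 3/(129/239 + 5) = 717/1324.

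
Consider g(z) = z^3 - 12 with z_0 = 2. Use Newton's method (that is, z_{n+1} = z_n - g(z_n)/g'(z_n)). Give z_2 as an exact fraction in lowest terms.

1010/441

g'(z) = 3z^2.
g(2) = -4, g'(2) = 12, so z_1 = 2 - (-4)/12 = 7/3.
g(7/3) = 19/27, g'(7/3) = 49/3, so z_2 = (7/3) - (19/27)/(49/3) = 1010/441.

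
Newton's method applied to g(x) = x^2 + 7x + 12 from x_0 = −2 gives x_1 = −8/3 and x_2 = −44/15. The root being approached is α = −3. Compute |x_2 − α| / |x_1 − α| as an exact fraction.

1/5

x_1 − α = −8/3 − (−3) = −8/3 + 3 = 1/3, so |x_1 − α| = 1/3.
x_2 − α = −44/15 − (−3) = −44/15 + 3 = 1/15, so |x_2 − α| = 1/15.
Ratio = (1/15) / (1/3) = 1/5.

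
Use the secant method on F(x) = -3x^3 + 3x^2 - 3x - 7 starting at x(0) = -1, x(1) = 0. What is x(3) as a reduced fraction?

F(-1) = 2, F(0) = -7. x(2) = 0 - (-7)·(0 - (-1))/((-7) - 2) = -7/9.
F(0) = -7, F(-7/9) = -350/243. x(3) = (-7/9) - (-350/243)·((-7/9) - 0)/((-350/243) - (-7)) = -189/193.

-189/193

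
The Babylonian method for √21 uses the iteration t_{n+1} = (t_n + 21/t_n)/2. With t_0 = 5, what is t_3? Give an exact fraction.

t_1 = (5 + 21/5)/2 = 23/5.
t_2 = (23/5 + 21/(23/5))/2 = 527/115.
t_3 = (527/115 + 21/(527/115))/2 = 277727/60605.

277727/60605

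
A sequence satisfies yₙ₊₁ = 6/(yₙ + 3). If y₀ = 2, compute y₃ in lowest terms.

y₁ = 6/(2 + 3) = 6/5.
y₂ = 6/(6/5 + 3) = 10/7.
y₃ = 6/(10/7 + 3) = 42/31.

42/31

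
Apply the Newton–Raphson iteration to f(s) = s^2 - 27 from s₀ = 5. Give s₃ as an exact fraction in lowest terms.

f'(s) = 2s.
f(5) = -2, f'(5) = 10, so s₁ = 5 - (-2)/10 = 26/5.
f(26/5) = 1/25, f'(26/5) = 52/5, so s₂ = (26/5) - (1/25)/(52/5) = 1351/260.
f(1351/260) = 1/67600, f'(1351/260) = 1351/130, so s₃ = (1351/260) - (1/67600)/(1351/130) = 3650401/702520.

3650401/702520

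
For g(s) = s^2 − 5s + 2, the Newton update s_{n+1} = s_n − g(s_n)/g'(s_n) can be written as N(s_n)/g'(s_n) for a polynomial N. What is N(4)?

14

g'(s) = 2s − 5.
N(s) = s·g'(s) − g(s) = s·(2s − 5) − (s^2 − 5s + 2) = s^2 − 2.
N(4) = 14.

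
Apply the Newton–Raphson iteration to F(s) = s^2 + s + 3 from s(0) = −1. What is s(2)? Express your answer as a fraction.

1/5

F'(s) = 2s + 1.
F(−1) = 3, F'(−1) = −1, so s(1) = (−1) − 3/(−1) = 2.
F(2) = 9, F'(2) = 5, so s(2) = 2 − 9/5 = 1/5.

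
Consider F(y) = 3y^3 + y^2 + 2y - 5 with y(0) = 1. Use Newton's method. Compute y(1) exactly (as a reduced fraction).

12/13

F'(y) = 9y^2 + 2y + 2.
F(1) = 1, F'(1) = 13, so y(1) = 1 - 1/13 = 12/13.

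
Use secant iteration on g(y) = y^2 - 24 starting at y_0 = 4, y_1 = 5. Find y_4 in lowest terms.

g(4) = -8, g(5) = 1. y_2 = 5 - 1·(5 - 4)/(1 - (-8)) = 44/9.
g(5) = 1, g(44/9) = -8/81. y_3 = (44/9) - (-8/81)·((44/9) - 5)/((-8/81) - 1) = 436/89.
g(44/9) = -8/81, g(436/89) = -8/7921. y_4 = (436/89) - (-8/7921)·((436/89) - (44/9))/((-8/7921) - (-8/81)) = 4801/980.

4801/980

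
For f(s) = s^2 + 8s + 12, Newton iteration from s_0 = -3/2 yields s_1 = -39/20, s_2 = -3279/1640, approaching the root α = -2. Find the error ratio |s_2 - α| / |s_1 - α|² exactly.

s_1 - α = -39/20 - (-2) = -39/20 + 2 = 1/20, so |s_1 - α| = 1/20.
s_2 - α = -3279/1640 - (-2) = -3279/1640 + 2 = 1/1640, so |s_2 - α| = 1/1640.
|s_1 - α|² = 1/400.
Ratio = (1/1640) / (1/400) = 10/41.

10/41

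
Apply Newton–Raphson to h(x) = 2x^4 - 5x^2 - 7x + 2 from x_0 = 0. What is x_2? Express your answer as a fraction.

h'(x) = 8x^3 - 10x - 7.
h(0) = 2, h'(0) = -7, so x_1 = 0 - 2/(-7) = 2/7.
h(2/7) = -948/2401, h'(2/7) = -3317/343, so x_2 = (2/7) - (-948/2401)/(-3317/343) = 5686/23219.

5686/23219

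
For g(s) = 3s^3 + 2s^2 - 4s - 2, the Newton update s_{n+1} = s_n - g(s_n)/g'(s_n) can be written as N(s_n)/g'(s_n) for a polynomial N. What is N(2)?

58

g'(s) = 9s^2 + 4s - 4.
N(s) = s·g'(s) - g(s) = s·(9s^2 + 4s - 4) - (3s^3 + 2s^2 - 4s - 2) = 6s^3 + 2s^2 + 2.
N(2) = 58.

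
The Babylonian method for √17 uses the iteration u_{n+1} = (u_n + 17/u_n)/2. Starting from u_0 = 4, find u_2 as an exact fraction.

2177/528

u_1 = (4 + 17/4)/2 = 33/8.
u_2 = (33/8 + 17/(33/8))/2 = 2177/528.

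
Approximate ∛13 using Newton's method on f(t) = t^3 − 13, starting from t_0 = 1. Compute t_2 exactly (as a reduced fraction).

263/75

f'(t) = 3t^2.
f(1) = −12, f'(1) = 3, so t_1 = 1 − (−12)/3 = 5.
f(5) = 112, f'(5) = 75, so t_2 = 5 − 112/75 = 263/75.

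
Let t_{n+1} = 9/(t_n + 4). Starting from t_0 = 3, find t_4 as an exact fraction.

1899/1177

t_1 = 9/(3 + 4) = 9/7.
t_2 = 9/(9/7 + 4) = 63/37.
t_3 = 9/(63/37 + 4) = 333/211.
t_4 = 9/(333/211 + 4) = 1899/1177.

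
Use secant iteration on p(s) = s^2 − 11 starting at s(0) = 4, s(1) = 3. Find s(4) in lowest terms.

p(4) = 5, p(3) = −2. s(2) = 3 − (−2)·(3 − 4)/((−2) − 5) = 23/7.
p(3) = −2, p(23/7) = −10/49. s(3) = (23/7) − (−10/49)·((23/7) − 3)/((−10/49) − (−2)) = 73/22.
p(23/7) = −10/49, p(73/22) = 5/484. s(4) = (73/22) − (5/484)·((73/22) − (23/7))/((5/484) − (−10/49)) = 3373/1017.

3373/1017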